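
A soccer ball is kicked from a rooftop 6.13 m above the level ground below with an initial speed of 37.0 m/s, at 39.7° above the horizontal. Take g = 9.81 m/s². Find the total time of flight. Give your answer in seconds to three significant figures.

Components: vₓ = 37.00 cos 39.7° = 28.47 m/s, v_y0 = 37.00 sin 39.7° = 23.63 m/s.
With up positive and y = 0 at the ground: y(t) = 6.13 + (23.63) t − 4.905 t². Setting y = 0 and taking the positive root: t = [23.63 + √(23.63² + 2·9.81·6.13)] / 9.81 = (23.63 + 26.05) / 9.81 = 5.065 s.

5.07 s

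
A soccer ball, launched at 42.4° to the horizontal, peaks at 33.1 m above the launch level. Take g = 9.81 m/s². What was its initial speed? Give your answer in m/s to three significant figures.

At the peak v_y = 0, so v_y0 = √(2gH) = √(2 × 9.81 × 33.1) = 25.48 m/s.
v_y0 = v₀ sin θ ⇒ v₀ = 25.48 / sin 42.4° = 37.79 m/s.

37.8 m/s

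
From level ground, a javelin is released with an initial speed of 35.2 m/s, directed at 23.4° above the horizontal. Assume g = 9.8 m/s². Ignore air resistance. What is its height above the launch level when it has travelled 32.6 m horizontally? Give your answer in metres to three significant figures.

9.12 m

Components: vₓ = 35.20 cos 23.4° = 32.30 m/s, v_y0 = 35.20 sin 23.4° = 13.98 m/s.
Time to reach x = 32.6 m: t = x/vₓ = 32.6/32.30 = 1.009 s.
Height: y = v_y0 t − ½ g t² = 13.98 × 1.009 − 4.900 × 1.009² = 14.11 − 4.990 = 9.117 m.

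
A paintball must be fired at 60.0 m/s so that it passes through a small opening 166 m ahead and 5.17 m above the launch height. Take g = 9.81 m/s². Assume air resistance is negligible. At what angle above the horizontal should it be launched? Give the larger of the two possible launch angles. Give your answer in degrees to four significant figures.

Trajectory: y = x tanθ − g x² (1 + tan²θ)/(2v₀²). With x = 166, y = 5.17, v₀ = 60.0, g = 9.81:
37.55 tan²θ − 166 tanθ + (42.72) = 0.
tanθ = [166 ± √(166² − 4 × 37.55 × (42.72))] / (2 × 37.55) = (166 ± 145.4) / 75.09, giving tanθ = 0.2743 or 4.147.
θ = 15.34° or 76.44°; the larger is 76.44°.

76.44°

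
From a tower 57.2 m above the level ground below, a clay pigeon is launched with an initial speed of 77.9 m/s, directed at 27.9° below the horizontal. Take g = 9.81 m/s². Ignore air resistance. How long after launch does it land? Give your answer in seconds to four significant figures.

1.331 s

Horizontal component vₓ = 77.90 cos 27.9° = 68.85 m/s; vertical v_y0 = −36.45 m/s (downward).
With up positive and y = 0 at the ground: y(t) = 57.2 + (−36.45) t − 4.905 t². Setting y = 0 and taking the positive root: t = [−36.45 + √(36.45² + 2·9.81·57.2)] / 9.81 = (−36.45 + 49.51) / 9.81 = 1.331 s.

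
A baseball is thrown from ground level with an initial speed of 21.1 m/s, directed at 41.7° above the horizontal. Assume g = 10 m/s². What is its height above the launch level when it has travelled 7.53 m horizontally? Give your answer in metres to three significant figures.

5.57 m

Horizontal component vₓ = 21.10 cos 41.7° = 15.75 m/s; vertical v_y0 = 21.10 sin 41.7° = 14.04 m/s.
Time to reach x = 7.53 m: t = x/vₓ = 7.53/15.75 = 0.4780 s.
Height: y = v_y0 t − ½ g t² = 14.04 × 0.4780 − 5.000 × 0.4780² = 6.709 − 1.142 = 5.567 m.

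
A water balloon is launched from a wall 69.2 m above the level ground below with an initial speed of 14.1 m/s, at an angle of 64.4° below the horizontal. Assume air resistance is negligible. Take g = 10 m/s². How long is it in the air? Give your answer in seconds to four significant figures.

2.660 s

vₓ = 14.10 cos 64.4° = 6.092 m/s; v_y0 = −12.72 m/s (downward).
With up positive and y = 0 at the ground: y(t) = 69.2 + (−12.72) t − 5.000 t². Setting y = 0 and taking the positive root: t = [−12.72 + √(12.72² + 2·10.0·69.2)] / 10.0 = (−12.72 + 39.32) / 10.0 = 2.660 s.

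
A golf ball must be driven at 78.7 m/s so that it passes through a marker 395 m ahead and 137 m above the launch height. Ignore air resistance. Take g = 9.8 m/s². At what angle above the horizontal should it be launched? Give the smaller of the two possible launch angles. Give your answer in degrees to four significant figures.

42.89°

Trajectory: y = x tanθ − g x² (1 + tan²θ)/(2v₀²). With x = 395, y = 137, v₀ = 78.7, g = 9.80:
123.4 tan²θ − 395 tanθ + (260.4) = 0.
tanθ = [395 ± √(395² − 4 × 123.4 × (260.4))] / (2 × 123.4) = (395 ± 165.6) / 246.9, giving tanθ = 0.9291 or 2.271.
θ = 42.89° or 66.23°; the smaller is 42.89°.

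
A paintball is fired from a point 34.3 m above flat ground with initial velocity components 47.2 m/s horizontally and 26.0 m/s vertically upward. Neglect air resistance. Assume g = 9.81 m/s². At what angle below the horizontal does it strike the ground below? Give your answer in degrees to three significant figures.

37.9°

The projectile lands when y = 34.3 + (26.00) t − ½·9.81·t² = 0. Positive root: t = (26.00 + √(26.00² + 2·9.81·34.3)) / 9.81 = (26.00 + 36.73) / 9.81 = 6.394 s.
At impact: v_y = v_y0 − g t = −36.73 m/s; vₓ = 47.20 m/s.
Angle below horizontal: arctan(|v_y|/vₓ) = arctan(36.73/47.20) = 37.89°.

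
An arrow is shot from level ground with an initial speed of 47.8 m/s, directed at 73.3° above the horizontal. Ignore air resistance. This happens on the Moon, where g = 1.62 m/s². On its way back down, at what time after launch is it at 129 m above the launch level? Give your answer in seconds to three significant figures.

vₓ = 47.80 cos 73.3° = 13.74 m/s; v_y0 = 47.80 sin 73.3° = 45.78 m/s.
Require v_y0 t − ½ g t² = 129, i.e. 0.8100 t² − 45.78 t + 129 = 0.
t = [45.78 ± √(45.78² − 2·1.62·129)] / 1.62 = (45.78 ± 40.97) / 1.62, so t = 2.974 s or t = 53.55 s.
The descending-branch root is 53.55 s.

53.5 s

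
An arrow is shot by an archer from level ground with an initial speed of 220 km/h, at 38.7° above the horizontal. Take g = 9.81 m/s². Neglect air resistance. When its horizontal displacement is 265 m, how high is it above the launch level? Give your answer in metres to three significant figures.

60.9 m

Convert: 220 km/h = 220/3.6 = 61.11 m/s.
Components: vₓ = 61.11 cos 38.7° = 47.69 m/s, v_y0 = 61.11 sin 38.7° = 38.21 m/s.
x = vₓ t ⇒ t = 265/47.69 = 5.556 s.
Height: y = v_y0 t − ½ g t² = 38.21 × 5.556 − 4.905 × 5.556² = 212.3 − 151.4 = 60.87 m.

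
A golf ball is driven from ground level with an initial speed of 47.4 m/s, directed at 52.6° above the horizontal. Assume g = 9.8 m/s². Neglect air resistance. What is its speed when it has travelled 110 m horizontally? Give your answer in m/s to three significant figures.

28.8 m/s

Resolve: vₓ = 47.40 cos 52.6° = 28.79 m/s and v_y0 = 47.40 sin 52.6° = 37.66 m/s.
At x = 110 m, t = x/vₓ = 110/28.79 = 3.821 s.
Vertical velocity there: v_y = v_y0 − g t = 37.66 − 9.80 × 3.821 = 0.2112 m/s.
Speed: √(vₓ² + v_y²) = √(28.79² + 0.2112²) = 28.79 m/s.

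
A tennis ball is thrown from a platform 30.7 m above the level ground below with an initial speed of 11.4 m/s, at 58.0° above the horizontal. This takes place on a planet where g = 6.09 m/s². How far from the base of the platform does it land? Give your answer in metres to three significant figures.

vₓ = 11.40 cos 58.0° = 6.041 m/s; v_y0 = 11.40 sin 58.0° = 9.668 m/s.
Vertical motion (up positive, ground at y = 0): 3.045 t² − (9.668) t − 30.7 = 0, so t = (9.668 + √(9.668² + 2·6.09·30.7)) / 6.09 = (9.668 + 21.62) / 6.09 = 5.137 s.
Horizontal distance: R = vₓ t = 6.041 × 5.137 = 31.04 m.

31.0 m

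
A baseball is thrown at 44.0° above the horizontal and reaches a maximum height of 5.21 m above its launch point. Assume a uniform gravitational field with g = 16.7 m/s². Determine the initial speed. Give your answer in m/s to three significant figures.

19.0 m/s

At the peak v_y = 0, so v_y0 = √(2gH) = √(2 × 16.7 × 5.21) = 13.19 m/s.
v_y0 = v₀ sin θ ⇒ v₀ = 13.19 / sin 44.0° = 18.99 m/s.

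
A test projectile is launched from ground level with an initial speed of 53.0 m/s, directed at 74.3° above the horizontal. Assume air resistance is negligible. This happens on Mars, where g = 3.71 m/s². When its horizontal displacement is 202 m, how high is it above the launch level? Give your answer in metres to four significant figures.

Components: vₓ = 53.00 cos 74.3° = 14.34 m/s, v_y0 = 53.00 sin 74.3° = 51.02 m/s.
Time to reach x = 202 m: t = x/vₓ = 202/14.34 = 14.08 s.
Height: y = v_y0 t − ½ g t² = 51.02 × 14.08 − 1.855 × 14.08² = 718.6 − 368.0 = 350.6 m.

350.6 m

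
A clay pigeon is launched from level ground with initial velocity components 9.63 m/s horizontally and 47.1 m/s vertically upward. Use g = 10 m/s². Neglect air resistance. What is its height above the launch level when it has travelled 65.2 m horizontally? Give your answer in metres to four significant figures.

x = vₓ t ⇒ t = 65.2/9.630 = 6.771 s.
Height: y = v_y0 t − ½ g t² = 47.10 × 6.771 − 5.000 × 6.771² = 318.9 − 229.2 = 89.69 m.

89.69 m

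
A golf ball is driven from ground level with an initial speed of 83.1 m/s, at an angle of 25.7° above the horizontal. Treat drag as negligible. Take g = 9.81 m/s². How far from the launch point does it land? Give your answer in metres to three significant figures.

Components: vₓ = 83.10 cos 25.7° = 74.88 m/s, v_y0 = 83.10 sin 25.7° = 36.04 m/s.
Flight time T = 2 v_y0 / g = 7.347 s.
Range: R = vₓ T = 74.88 × 7.347 = 550.1 m.

550 m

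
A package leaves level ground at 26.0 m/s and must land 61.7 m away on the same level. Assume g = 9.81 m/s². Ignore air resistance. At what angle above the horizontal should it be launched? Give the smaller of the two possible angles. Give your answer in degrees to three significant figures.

31.8°

R = v₀² sin 2θ / g gives sin 2θ = gR/v₀² = 9.81·61.7/26.0² = 0.8954.
2θ = 63.56° or 180° − 63.56° = 116.4°, so θ = 31.78° or 58.22°.
The smaller angle is 31.78°.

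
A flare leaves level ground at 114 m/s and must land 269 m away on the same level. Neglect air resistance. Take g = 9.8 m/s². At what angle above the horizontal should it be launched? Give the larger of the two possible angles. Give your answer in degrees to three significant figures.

84.1°

From R = (v₀²/g) sin 2θ: sin 2θ = 9.80 × 269 / 12996 = 0.2028.
2θ = 11.70° or 180° − 11.70° = 168.3°, so θ = 5.852° or 84.15°.
The larger angle is 84.15°.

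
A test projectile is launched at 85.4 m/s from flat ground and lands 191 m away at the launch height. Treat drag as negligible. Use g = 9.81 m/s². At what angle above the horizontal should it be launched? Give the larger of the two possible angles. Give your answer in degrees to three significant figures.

82.6°

R = v₀² sin 2θ / g gives sin 2θ = gR/v₀² = 9.81·191/85.4² = 0.2569.
2θ = 14.89° or 180° − 14.89° = 165.1°, so θ = 7.443° or 82.56°.
The larger angle is 82.56°.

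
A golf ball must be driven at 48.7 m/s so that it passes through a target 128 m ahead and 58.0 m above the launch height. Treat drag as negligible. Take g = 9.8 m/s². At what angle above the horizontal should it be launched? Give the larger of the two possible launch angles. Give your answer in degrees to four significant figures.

70.47°

Trajectory: y = x tanθ − g x² (1 + tan²θ)/(2v₀²). With x = 128, y = 58.0, v₀ = 48.7, g = 9.80:
33.85 tan²θ − 128 tanθ + (91.85) = 0.
tanθ = [128 ± √(128² − 4 × 33.85 × (91.85))] / (2 × 33.85) = (128 ± 62.83) / 67.70, giving tanθ = 0.9626 or 2.819.
θ = 43.91° or 70.47°; the larger is 70.47°.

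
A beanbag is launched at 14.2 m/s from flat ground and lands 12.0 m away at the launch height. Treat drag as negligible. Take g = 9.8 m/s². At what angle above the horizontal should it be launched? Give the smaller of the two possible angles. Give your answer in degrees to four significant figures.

17.84°

From R = (v₀²/g) sin 2θ: sin 2θ = 9.80 × 12.0 / 201.64 = 0.5832.
2θ = 35.68° or 180° − 35.68° = 144.3°, so θ = 17.84° or 72.16°.
The smaller angle is 17.84°.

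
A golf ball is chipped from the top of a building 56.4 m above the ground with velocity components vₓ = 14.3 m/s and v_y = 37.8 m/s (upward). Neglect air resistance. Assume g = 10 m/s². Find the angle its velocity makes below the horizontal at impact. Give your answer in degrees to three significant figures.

74.2°

With up positive and y = 0 at the ground: y(t) = 56.4 + (37.80) t − 5.000 t². Setting y = 0 and taking the positive root: t = [37.80 + √(37.80² + 2·10.0·56.4)] / 10.0 = (37.80 + 50.57) / 10.0 = 8.837 s.
At impact: v_y = v_y0 − g t = −50.57 m/s; vₓ = 14.30 m/s.
Angle below horizontal: arctan(|v_y|/vₓ) = arctan(50.57/14.30) = 74.21°.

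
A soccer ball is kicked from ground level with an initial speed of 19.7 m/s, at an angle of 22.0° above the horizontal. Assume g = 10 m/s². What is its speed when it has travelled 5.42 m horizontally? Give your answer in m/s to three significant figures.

Resolve: vₓ = 19.70 cos 22.0° = 18.27 m/s and v_y0 = 19.70 sin 22.0° = 7.380 m/s.
x = vₓ t ⇒ t = 5.42/18.27 = 0.2967 s.
Vertical velocity there: v_y = v_y0 − g t = 7.380 − 10.0 × 0.2967 = 4.412 m/s.
Speed: √(vₓ² + v_y²) = √(18.27² + 4.412²) = 18.79 m/s.

18.8 m/s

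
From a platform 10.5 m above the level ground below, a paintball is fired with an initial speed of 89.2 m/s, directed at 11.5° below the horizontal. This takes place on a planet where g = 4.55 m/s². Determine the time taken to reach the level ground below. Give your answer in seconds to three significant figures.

0.552 s

Horizontal component vₓ = 89.20 cos 11.5° = 87.41 m/s; vertical v_y0 = −17.78 m/s (downward).
With up positive and y = 0 at the ground: y(t) = 10.5 + (−17.78) t − 2.275 t². Setting y = 0 and taking the positive root: t = [−17.78 + √(17.78² + 2·4.55·10.5)] / 4.55 = (−17.78 + 20.29) / 4.55 = 0.5515 s.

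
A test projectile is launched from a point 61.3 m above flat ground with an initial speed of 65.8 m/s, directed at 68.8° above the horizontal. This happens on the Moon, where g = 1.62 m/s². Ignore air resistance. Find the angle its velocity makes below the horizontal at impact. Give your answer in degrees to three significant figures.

Resolve: vₓ = 65.80 cos 68.8° = 23.79 m/s and v_y0 = 65.80 sin 68.8° = 61.35 m/s.
The projectile lands when y = 61.3 + (61.35) t − ½·1.62·t² = 0. Positive root: t = (61.35 + √(61.35² + 2·1.62·61.3)) / 1.62 = (61.35 + 62.94) / 1.62 = 76.72 s.
At impact: v_y = v_y0 − g t = −62.94 m/s; vₓ = 23.79 m/s.
Angle below horizontal: arctan(|v_y|/vₓ) = arctan(62.94/23.79) = 69.29°.

69.3°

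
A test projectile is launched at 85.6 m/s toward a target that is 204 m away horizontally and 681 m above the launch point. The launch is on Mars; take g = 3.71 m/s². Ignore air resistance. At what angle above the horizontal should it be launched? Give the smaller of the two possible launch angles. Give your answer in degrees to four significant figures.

Trajectory: y = x tanθ − g x² (1 + tan²θ)/(2v₀²). With x = 204, y = 681, v₀ = 85.6, g = 3.71:
10.54 tan²θ − 204 tanθ + (691.5) = 0.
tanθ = [204 ± √(204² − 4 × 10.54 × (691.5))] / (2 × 10.54) = (204 ± 111.7) / 21.07, giving tanθ = 4.381 or 14.98.
θ = 77.14° or 86.18°; the smaller is 77.14°.

77.14°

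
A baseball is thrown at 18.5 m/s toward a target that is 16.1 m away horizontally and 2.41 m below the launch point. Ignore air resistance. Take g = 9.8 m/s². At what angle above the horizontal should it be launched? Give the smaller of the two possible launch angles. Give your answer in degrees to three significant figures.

Trajectory: y = x tanθ − g x² (1 + tan²θ)/(2v₀²). With x = 16.1, y = −2.41, v₀ = 18.5, g = 9.80:
3.711 tan²θ − 16.1 tanθ + (1.301) = 0.
tanθ = [16.1 ± √(16.1² − 4 × 3.711 × (1.301))] / (2 × 3.711) = (16.1 ± 15.49) / 7.422, giving tanθ = 0.08238 or 4.256.
θ = 4.709° or 76.78°; the smaller is 4.709°.

4.71°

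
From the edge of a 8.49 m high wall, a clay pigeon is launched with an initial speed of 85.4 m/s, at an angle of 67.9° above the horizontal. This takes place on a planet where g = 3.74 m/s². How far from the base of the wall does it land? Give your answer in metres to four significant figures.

Resolve: vₓ = 85.40 cos 67.9° = 32.13 m/s and v_y0 = 85.40 sin 67.9° = 79.13 m/s.
Vertical motion (up positive, ground at y = 0): 1.870 t² − (79.13) t − 8.49 = 0, so t = (79.13 + √(79.13² + 2·3.74·8.49)) / 3.74 = (79.13 + 79.53) / 3.74 = 42.42 s.
Horizontal distance: R = vₓ t = 32.13 × 42.42 = 1363 m.

1363 m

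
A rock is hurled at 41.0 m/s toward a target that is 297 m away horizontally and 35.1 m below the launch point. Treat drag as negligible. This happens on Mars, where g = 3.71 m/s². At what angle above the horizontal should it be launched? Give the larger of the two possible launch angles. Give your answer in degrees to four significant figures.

Trajectory: y = x tanθ − g x² (1 + tan²θ)/(2v₀²). With x = 297, y = −35.1, v₀ = 41.0, g = 3.71:
97.34 tan²θ − 297 tanθ + (62.24) = 0.
tanθ = [297 ± √(297² − 4 × 97.34 × (62.24))] / (2 × 97.34) = (297 ± 252.9) / 194.7, giving tanθ = 0.2264 or 2.825.
θ = 12.75° or 70.51°; the larger is 70.51°.

70.51°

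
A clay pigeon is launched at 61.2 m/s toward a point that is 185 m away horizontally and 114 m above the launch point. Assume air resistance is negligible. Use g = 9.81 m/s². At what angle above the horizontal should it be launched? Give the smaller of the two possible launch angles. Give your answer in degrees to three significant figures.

Trajectory: y = x tanθ − g x² (1 + tan²θ)/(2v₀²). With x = 185, y = 114, v₀ = 61.2, g = 9.81:
44.82 tan²θ − 185 tanθ + (158.8) = 0.
tanθ = [185 ± √(185² − 4 × 44.82 × (158.8))] / (2 × 44.82) = (185 ± 75.84) / 89.64, giving tanθ = 1.218 or 2.910.
θ = 50.61° or 71.03°; the smaller is 50.61°.

50.6°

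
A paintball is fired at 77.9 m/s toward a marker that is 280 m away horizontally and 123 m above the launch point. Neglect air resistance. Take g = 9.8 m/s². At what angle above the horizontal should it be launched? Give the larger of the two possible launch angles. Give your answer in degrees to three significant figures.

74.5°

Trajectory: y = x tanθ − g x² (1 + tan²θ)/(2v₀²). With x = 280, y = 123, v₀ = 77.9, g = 9.80:
63.30 tan²θ − 280 tanθ + (186.3) = 0.
tanθ = [280 ± √(280² − 4 × 63.30 × (186.3))] / (2 × 63.30) = (280 ± 176.7) / 126.6, giving tanθ = 0.8159 or 3.607.
θ = 39.21° or 74.51°; the larger is 74.51°.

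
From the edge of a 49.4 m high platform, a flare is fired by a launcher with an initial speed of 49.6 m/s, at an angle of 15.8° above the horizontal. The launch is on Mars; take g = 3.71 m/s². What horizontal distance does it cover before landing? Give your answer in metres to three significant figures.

Components: vₓ = 49.60 cos 15.8° = 47.73 m/s, v_y0 = 49.60 sin 15.8° = 13.51 m/s.
With up positive and y = 0 at the ground: y(t) = 49.4 + (13.51) t − 1.855 t². Setting y = 0 and taking the positive root: t = [13.51 + √(13.51² + 2·3.71·49.4)] / 3.71 = (13.51 + 23.43) / 3.71 = 9.955 s.
Horizontal distance: R = vₓ t = 47.73 × 9.955 = 475.1 m.

475 m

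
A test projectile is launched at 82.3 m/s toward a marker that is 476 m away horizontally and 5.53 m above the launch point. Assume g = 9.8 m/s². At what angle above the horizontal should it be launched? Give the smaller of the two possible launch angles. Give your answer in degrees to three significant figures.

22.6°

Trajectory: y = x tanθ − g x² (1 + tan²θ)/(2v₀²). With x = 476, y = 5.53, v₀ = 82.3, g = 9.80:
163.9 tan²θ − 476 tanθ + (169.4) = 0.
tanθ = [476 ± √(476² − 4 × 163.9 × (169.4))] / (2 × 163.9) = (476 ± 339.8) / 327.8, giving tanθ = 0.4154 or 2.489.
θ = 22.56° or 68.11°; the smaller is 22.56°.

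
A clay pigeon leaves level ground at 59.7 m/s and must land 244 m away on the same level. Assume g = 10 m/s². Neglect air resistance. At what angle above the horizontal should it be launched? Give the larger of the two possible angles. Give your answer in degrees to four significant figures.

From R = (v₀²/g) sin 2θ: sin 2θ = 10.0 × 244 / 3564.1 = 0.6846.
2θ = 43.20° or 180° − 43.20° = 136.8°, so θ = 21.60° or 68.40°.
The larger angle is 68.40°.

68.40°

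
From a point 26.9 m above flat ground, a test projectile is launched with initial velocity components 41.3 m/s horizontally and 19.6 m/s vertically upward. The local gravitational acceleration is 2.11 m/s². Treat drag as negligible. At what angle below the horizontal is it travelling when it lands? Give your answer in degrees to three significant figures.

28.4°

Vertical motion (up positive, ground at y = 0): 1.055 t² − (19.60) t − 26.9 = 0, so t = (19.60 + √(19.60² + 2·2.11·26.9)) / 2.11 = (19.60 + 22.31) / 2.11 = 19.86 s.
At impact: v_y = v_y0 − g t = −22.31 m/s; vₓ = 41.30 m/s.
Angle below horizontal: arctan(|v_y|/vₓ) = arctan(22.31/41.30) = 28.38°.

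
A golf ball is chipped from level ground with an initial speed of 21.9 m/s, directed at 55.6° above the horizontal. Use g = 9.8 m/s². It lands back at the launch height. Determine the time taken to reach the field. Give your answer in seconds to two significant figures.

vₓ = 21.90 cos 55.6° = 12.37 m/s; v_y0 = 21.90 sin 55.6° = 18.07 m/s.
Time of flight on level ground: T = 2 v_y0 / g = 2 × 18.07 / 9.80 = 3.688 s.

3.7 s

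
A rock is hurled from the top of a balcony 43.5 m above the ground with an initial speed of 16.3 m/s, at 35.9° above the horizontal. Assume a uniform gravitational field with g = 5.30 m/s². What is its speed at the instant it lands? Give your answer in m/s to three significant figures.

27.0 m/s

vₓ = 16.30 cos 35.9° = 13.20 m/s; v_y0 = 16.30 sin 35.9° = 9.558 m/s.
With up positive and y = 0 at the ground: y(t) = 43.5 + (9.558) t − 2.650 t². Setting y = 0 and taking the positive root: t = [9.558 + √(9.558² + 2·5.30·43.5)] / 5.30 = (9.558 + 23.50) / 5.30 = 6.238 s.
Vertical velocity at impact: v_y = v_y0 − g t = 9.558 − 5.30 × 6.238 = −23.50 m/s.
Speed: |v| = √(vₓ² + v_y²) = √(13.20² + 23.50²) = 26.96 m/s.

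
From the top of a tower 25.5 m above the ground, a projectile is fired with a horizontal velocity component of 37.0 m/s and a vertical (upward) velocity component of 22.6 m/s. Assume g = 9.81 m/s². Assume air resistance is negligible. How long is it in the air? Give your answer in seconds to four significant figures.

With up positive and y = 0 at the ground: y(t) = 25.5 + (22.60) t − 4.905 t². Setting y = 0 and taking the positive root: t = [22.60 + √(22.60² + 2·9.81·25.5)] / 9.81 = (22.60 + 31.80) / 9.81 = 5.545 s.

5.545 s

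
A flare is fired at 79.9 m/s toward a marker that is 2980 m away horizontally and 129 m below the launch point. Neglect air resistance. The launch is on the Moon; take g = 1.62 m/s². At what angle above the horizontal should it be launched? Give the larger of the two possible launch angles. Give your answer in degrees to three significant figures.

Trajectory: y = x tanθ − g x² (1 + tan²θ)/(2v₀²). With x = 2980, y = −129, v₀ = 79.9, g = 1.62:
1127 tan²θ − 2980 tanθ + (997.7) = 0.
tanθ = [2980 ± √(2980² − 4 × 1127 × (997.7))] / (2 × 1127) = (2980 ± 2094) / 2253, giving tanθ = 0.3933 or 2.251.
θ = 21.47° or 66.05°; the larger is 66.05°.

66.1°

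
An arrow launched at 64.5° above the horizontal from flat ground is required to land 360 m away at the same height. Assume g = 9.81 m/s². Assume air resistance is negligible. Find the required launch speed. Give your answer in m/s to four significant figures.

Level-ground range: R = v₀² sin(2θ)/g, so v₀ = √(gR / sin 2θ).
v₀ = √(9.81 × 360 / sin 129.0°) = √(3532 / 0.7771) = √4544.3 = 67.41 m/s.

67.41 m/s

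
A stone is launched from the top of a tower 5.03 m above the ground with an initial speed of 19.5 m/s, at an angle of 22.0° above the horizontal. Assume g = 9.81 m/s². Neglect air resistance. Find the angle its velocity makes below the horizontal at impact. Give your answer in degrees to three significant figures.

Components: vₓ = 19.50 cos 22.0° = 18.08 m/s, v_y0 = 19.50 sin 22.0° = 7.305 m/s.
With up positive and y = 0 at the ground: y(t) = 5.03 + (7.305) t − 4.905 t². Setting y = 0 and taking the positive root: t = [7.305 + √(7.305² + 2·9.81·5.03)] / 9.81 = (7.305 + 12.33) / 9.81 = 2.002 s.
At impact: v_y = v_y0 − g t = −12.33 m/s; vₓ = 18.08 m/s.
Angle below horizontal: arctan(|v_y|/vₓ) = arctan(12.33/18.08) = 34.29°.

34.3°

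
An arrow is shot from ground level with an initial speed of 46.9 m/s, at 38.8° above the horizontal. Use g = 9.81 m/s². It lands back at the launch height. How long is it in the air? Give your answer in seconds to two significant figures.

vₓ = 46.90 cos 38.8° = 36.55 m/s; v_y0 = 46.90 sin 38.8° = 29.39 m/s.
Landing at launch height ⇒ T = 2 v_y0 / g = 2 × 29.39 / 9.81 = 5.991 s.

6.0 s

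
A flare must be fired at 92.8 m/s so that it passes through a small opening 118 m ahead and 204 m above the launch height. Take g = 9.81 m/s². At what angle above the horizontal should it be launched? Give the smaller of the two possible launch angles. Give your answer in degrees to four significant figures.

64.42°

Trajectory: y = x tanθ − g x² (1 + tan²θ)/(2v₀²). With x = 118, y = 204, v₀ = 92.8, g = 9.81:
7.931 tan²θ − 118 tanθ + (211.9) = 0.
tanθ = [118 ± √(118² − 4 × 7.931 × (211.9))] / (2 × 7.931) = (118 ± 84.86) / 15.86, giving tanθ = 2.089 or 12.79.
θ = 64.42° or 85.53°; the smaller is 64.42°.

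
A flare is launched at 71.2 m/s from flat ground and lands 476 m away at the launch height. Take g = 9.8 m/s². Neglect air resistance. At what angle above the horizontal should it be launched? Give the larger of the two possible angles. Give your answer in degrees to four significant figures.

R = v₀² sin 2θ / g gives sin 2θ = gR/v₀² = 9.80·476/71.2² = 0.9202.
2θ = 66.95° or 180° − 66.95° = 113.0°, so θ = 33.48° or 56.52°.
The larger angle is 56.52°.

56.52°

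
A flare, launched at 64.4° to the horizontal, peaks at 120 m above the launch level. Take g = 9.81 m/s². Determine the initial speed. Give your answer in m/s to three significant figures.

53.8 m/s

At the peak v_y = 0, so v_y0 = √(2gH) = √(2 × 9.81 × 120) = 48.52 m/s.
v_y0 = v₀ sin θ ⇒ v₀ = 48.52 / sin 64.4° = 53.80 m/s.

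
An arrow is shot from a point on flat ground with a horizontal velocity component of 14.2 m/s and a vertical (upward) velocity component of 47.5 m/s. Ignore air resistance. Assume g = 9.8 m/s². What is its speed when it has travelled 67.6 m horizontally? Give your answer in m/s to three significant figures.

14.2 m/s

x = vₓ t ⇒ t = 67.6/14.20 = 4.761 s.
Vertical velocity there: v_y = v_y0 − g t = 47.50 − 9.80 × 4.761 = 0.8465 m/s.
Speed: √(vₓ² + v_y²) = √(14.20² + 0.8465²) = 14.23 m/s.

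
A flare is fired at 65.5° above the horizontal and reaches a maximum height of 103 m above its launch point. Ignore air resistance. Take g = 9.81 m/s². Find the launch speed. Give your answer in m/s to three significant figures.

49.4 m/s

At the peak v_y = 0, so v_y0 = √(2gH) = √(2 × 9.81 × 103) = 44.95 m/s.
v_y0 = v₀ sin θ ⇒ v₀ = 44.95 / sin 65.5° = 49.40 m/s.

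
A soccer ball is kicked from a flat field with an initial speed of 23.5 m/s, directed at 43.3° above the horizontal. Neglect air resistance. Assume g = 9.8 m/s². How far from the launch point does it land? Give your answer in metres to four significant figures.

56.25 m

Components: vₓ = 23.50 cos 43.3° = 17.10 m/s, v_y0 = 23.50 sin 43.3° = 16.12 m/s.
Time aloft: T = 2 v_y0 / g = 2 × 16.12 / 9.80 = 3.289 s.
Range: R = vₓ T = 17.10 × 3.289 = 56.25 m.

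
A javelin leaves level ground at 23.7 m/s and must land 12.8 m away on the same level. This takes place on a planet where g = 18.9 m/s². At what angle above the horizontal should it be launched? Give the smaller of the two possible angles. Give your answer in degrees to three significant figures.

From R = (v₀²/g) sin 2θ: sin 2θ = 18.9 × 12.8 / 561.69 = 0.4307.
2θ = 25.51° or 180° − 25.51° = 154.5°, so θ = 12.76° or 77.24°.
The smaller angle is 12.76°.

12.8°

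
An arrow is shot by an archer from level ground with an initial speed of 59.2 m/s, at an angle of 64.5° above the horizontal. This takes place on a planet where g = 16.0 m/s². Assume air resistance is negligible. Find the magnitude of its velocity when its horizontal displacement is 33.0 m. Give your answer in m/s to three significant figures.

vₓ = 59.20 cos 64.5° = 25.49 m/s; v_y0 = 59.20 sin 64.5° = 53.43 m/s.
At x = 33.0 m, t = x/vₓ = 33.0/25.49 = 1.295 s.
Vertical velocity there: v_y = v_y0 − g t = 53.43 − 16.0 × 1.295 = 32.72 m/s.
Speed: √(vₓ² + v_y²) = √(25.49² + 32.72²) = 41.47 m/s.

41.5 m/s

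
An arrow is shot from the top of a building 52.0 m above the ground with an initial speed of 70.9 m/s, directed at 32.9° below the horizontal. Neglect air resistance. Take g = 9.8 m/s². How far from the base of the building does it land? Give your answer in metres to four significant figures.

Components: vₓ = 70.90 cos 32.9° = 59.53 m/s, v_y0 = −38.51 m/s (downward).
Vertical motion (up positive, ground at y = 0): 4.900 t² − (−38.51) t − 52.0 = 0, so t = (−38.51 + √(38.51² + 2·9.80·52.0)) / 9.80 = (−38.51 + 50.02) / 9.80 = 1.175 s.
Horizontal distance: R = vₓ t = 59.53 × 1.175 = 69.93 m.

69.93 m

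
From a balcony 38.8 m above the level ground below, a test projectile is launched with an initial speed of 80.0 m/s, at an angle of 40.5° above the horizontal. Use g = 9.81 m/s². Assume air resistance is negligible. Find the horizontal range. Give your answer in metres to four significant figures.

687.0 m

Components: vₓ = 80.00 cos 40.5° = 60.83 m/s, v_y0 = 80.00 sin 40.5° = 51.96 m/s.
With up positive and y = 0 at the ground: y(t) = 38.8 + (51.96) t − 4.905 t². Setting y = 0 and taking the positive root: t = [51.96 + √(51.96² + 2·9.81·38.8)] / 9.81 = (51.96 + 58.83) / 9.81 = 11.29 s.
Horizontal distance: R = vₓ t = 60.83 × 11.29 = 687.0 m.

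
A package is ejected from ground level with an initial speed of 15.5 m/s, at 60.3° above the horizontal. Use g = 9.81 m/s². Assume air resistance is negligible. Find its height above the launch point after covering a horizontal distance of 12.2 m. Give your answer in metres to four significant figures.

9.010 m

Components: vₓ = 15.50 cos 60.3° = 7.680 m/s, v_y0 = 15.50 sin 60.3° = 13.46 m/s.
Time to reach x = 12.2 m: t = x/vₓ = 12.2/7.680 = 1.589 s.
Height: y = v_y0 t − ½ g t² = 13.46 × 1.589 − 4.905 × 1.589² = 21.39 − 12.38 = 9.010 m.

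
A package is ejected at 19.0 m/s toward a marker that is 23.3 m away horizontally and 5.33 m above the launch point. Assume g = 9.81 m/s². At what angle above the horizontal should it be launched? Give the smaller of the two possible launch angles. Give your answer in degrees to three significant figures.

Trajectory: y = x tanθ − g x² (1 + tan²θ)/(2v₀²). With x = 23.3, y = 5.33, v₀ = 19.0, g = 9.81:
7.376 tan²θ − 23.3 tanθ + (12.71) = 0.
tanθ = [23.3 ± √(23.3² − 4 × 7.376 × (12.71))] / (2 × 7.376) = (23.3 ± 12.96) / 14.75, giving tanθ = 0.7008 or 2.458.
θ = 35.02° or 67.86°; the smaller is 35.02°.

35.0°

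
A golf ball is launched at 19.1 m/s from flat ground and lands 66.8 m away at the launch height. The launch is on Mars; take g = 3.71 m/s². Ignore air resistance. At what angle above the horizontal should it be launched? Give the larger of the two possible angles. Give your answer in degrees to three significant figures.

Level-ground range R = v₀² sin(2θ)/g ⇒ sin(2θ) = gR/v₀² = 3.71 × 66.8 / 19.1² = 0.6793.
2θ = 42.79° or 180° − 42.79° = 137.2°, so θ = 21.40° or 68.60°.
The larger angle is 68.60°.

68.6°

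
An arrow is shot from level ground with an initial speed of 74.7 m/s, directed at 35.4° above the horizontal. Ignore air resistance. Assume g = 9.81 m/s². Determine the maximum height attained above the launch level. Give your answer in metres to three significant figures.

95.4 m

Resolve: vₓ = 74.70 cos 35.4° = 60.89 m/s and v_y0 = 74.70 sin 35.4° = 43.27 m/s.
Maximum height: H = v_y0² / (2g) = 43.27² / (2 × 9.81) = 95.44 m.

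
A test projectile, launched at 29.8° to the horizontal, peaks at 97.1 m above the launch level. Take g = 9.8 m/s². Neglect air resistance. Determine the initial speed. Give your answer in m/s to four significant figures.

At the peak v_y = 0, so v_y0 = √(2gH) = √(2 × 9.80 × 97.1) = 43.63 m/s.
v_y0 = v₀ sin θ ⇒ v₀ = 43.63 / sin 29.8° = 87.78 m/s.

87.78 m/s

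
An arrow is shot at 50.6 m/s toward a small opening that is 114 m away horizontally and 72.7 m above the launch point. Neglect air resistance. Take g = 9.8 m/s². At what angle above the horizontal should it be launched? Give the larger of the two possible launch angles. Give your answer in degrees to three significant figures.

Trajectory: y = x tanθ − g x² (1 + tan²θ)/(2v₀²). With x = 114, y = 72.7, v₀ = 50.6, g = 9.80:
24.87 tan²θ − 114 tanθ + (97.57) = 0.
tanθ = [114 ± √(114² − 4 × 24.87 × (97.57))] / (2 × 24.87) = (114 ± 57.35) / 49.74, giving tanθ = 1.139 or 3.445.
θ = 48.71° or 73.81°; the larger is 73.81°.

73.8°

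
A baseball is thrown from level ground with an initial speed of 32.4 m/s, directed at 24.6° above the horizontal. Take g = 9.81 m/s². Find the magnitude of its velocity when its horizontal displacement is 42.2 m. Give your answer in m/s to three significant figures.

29.5 m/s

Resolve: vₓ = 32.40 cos 24.6° = 29.46 m/s and v_y0 = 32.40 sin 24.6° = 13.49 m/s.
x = vₓ t ⇒ t = 42.2/29.46 = 1.432 s.
Vertical velocity there: v_y = v_y0 − g t = 13.49 − 9.81 × 1.432 = −0.5652 m/s.
Speed: √(vₓ² + v_y²) = √(29.46² + 0.5652²) = 29.46 m/s.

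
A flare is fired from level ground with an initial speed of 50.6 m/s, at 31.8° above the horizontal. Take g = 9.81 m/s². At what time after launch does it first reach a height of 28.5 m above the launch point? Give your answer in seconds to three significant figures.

1.46 s

Components: vₓ = 50.60 cos 31.8° = 43.00 m/s, v_y0 = 50.60 sin 31.8° = 26.66 m/s.
Set y = v_y0 t − ½ g t² = 28.5: 4.905 t² − 26.66 t + 28.5 = 0.
t = [26.66 ± √(26.66² − 2·9.81·28.5)] / 9.81 = (26.66 ± 12.32) / 9.81, so t = 1.462 s or t = 3.974 s.
The first (ascending) time is 1.462 s.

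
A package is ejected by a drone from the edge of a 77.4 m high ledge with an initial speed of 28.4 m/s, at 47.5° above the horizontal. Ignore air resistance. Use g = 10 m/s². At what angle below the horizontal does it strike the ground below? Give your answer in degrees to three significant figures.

66.7°

Components: vₓ = 28.40 cos 47.5° = 19.19 m/s, v_y0 = 28.40 sin 47.5° = 20.94 m/s.
The projectile lands when y = 77.4 + (20.94) t − ½·10.0·t² = 0. Positive root: t = (20.94 + √(20.94² + 2·10.0·77.4)) / 10.0 = (20.94 + 44.57) / 10.0 = 6.551 s.
At impact: v_y = v_y0 − g t = −44.57 m/s; vₓ = 19.19 m/s.
Angle below horizontal: arctan(|v_y|/vₓ) = arctan(44.57/19.19) = 66.71°.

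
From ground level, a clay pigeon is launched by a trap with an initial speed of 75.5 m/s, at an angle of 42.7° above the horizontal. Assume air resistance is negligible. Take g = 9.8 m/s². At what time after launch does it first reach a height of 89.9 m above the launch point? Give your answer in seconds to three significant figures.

2.23 s

Components: vₓ = 75.50 cos 42.7° = 55.49 m/s, v_y0 = 75.50 sin 42.7° = 51.20 m/s.
Require v_y0 t − ½ g t² = 89.9, i.e. 4.900 t² − 51.20 t + 89.9 = 0.
Quadratic formula: t = (51.20 ± √859.51) / 9.80 = (51.20 ± 29.32) / 9.80 → t = 2.233 s or 8.216 s.
The first (ascending) time is 2.233 s.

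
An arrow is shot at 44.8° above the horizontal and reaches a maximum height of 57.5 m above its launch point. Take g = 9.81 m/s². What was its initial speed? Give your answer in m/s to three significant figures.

47.7 m/s

At the peak v_y = 0, so v_y0 = √(2gH) = √(2 × 9.81 × 57.5) = 33.59 m/s.
v_y0 = v₀ sin θ ⇒ v₀ = 33.59 / sin 44.8° = 47.67 m/s.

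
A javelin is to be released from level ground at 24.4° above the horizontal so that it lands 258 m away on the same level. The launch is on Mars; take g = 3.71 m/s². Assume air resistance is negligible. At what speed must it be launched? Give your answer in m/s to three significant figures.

On level ground R = v₀² sin 2θ / g ⇒ v₀ = √(gR / sin 2θ).
v₀ = √(3.71 × 258 / sin 48.80°) = √(957.2 / 0.7524) = √1272.1 = 35.67 m/s.

35.7 m/s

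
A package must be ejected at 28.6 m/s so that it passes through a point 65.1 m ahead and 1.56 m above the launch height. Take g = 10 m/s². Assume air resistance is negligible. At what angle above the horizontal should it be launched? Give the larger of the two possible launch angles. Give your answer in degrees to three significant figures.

63.2°

Trajectory: y = x tanθ − g x² (1 + tan²θ)/(2v₀²). With x = 65.1, y = 1.56, v₀ = 28.6, g = 10.0:
25.91 tan²θ − 65.1 tanθ + (27.47) = 0.
tanθ = [65.1 ± √(65.1² − 4 × 25.91 × (27.47))] / (2 × 25.91) = (65.1 ± 37.31) / 51.81, giving tanθ = 0.5364 or 1.977.
θ = 28.21° or 63.16°; the larger is 63.16°.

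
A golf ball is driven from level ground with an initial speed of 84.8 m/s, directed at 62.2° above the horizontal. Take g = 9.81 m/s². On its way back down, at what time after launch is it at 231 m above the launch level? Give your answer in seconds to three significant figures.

11.0 s

Resolve: vₓ = 84.80 cos 62.2° = 39.55 m/s and v_y0 = 84.80 sin 62.2° = 75.01 m/s.
Height y(t) = 75.01 t − 4.905 t² = 231 gives 4.905 t² − 75.01 t + 231 = 0.
Quadratic formula: t = (75.01 ± √1094.7) / 9.81 = (75.01 ± 33.09) / 9.81 → t = 4.274 s or 11.02 s.
The descending-branch root is 11.02 s.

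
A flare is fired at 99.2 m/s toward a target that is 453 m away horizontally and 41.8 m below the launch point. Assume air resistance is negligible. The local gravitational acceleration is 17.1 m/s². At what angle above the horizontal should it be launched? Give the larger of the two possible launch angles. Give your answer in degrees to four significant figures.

Trajectory: y = x tanθ − g x² (1 + tan²θ)/(2v₀²). With x = 453, y = −41.8, v₀ = 99.2, g = 17.1:
178.3 tan²θ − 453 tanθ + (136.5) = 0.
tanθ = [453 ± √(453² − 4 × 178.3 × (136.5))] / (2 × 178.3) = (453 ± 328.4) / 356.6, giving tanθ = 0.3493 or 2.191.
θ = 19.26° or 65.47°; the larger is 65.47°.

65.47°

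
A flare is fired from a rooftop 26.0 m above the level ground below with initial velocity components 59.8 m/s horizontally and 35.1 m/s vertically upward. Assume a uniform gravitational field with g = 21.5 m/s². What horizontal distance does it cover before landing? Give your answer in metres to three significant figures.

232 m

The projectile lands when y = 26.0 + (35.10) t − ½·21.5·t² = 0. Positive root: t = (35.10 + √(35.10² + 2·21.5·26.0)) / 21.5 = (35.10 + 48.48) / 21.5 = 3.887 s.
Horizontal distance: R = vₓ t = 59.80 × 3.887 = 232.5 m.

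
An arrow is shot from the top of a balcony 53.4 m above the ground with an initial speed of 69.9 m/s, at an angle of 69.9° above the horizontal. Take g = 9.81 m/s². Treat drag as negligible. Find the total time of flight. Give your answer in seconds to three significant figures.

14.2 s

Resolve: vₓ = 69.90 cos 69.9° = 24.02 m/s and v_y0 = 69.90 sin 69.9° = 65.64 m/s.
With up positive and y = 0 at the ground: y(t) = 53.4 + (65.64) t − 4.905 t². Setting y = 0 and taking the positive root: t = [65.64 + √(65.64² + 2·9.81·53.4)] / 9.81 = (65.64 + 73.19) / 9.81 = 14.15 s.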